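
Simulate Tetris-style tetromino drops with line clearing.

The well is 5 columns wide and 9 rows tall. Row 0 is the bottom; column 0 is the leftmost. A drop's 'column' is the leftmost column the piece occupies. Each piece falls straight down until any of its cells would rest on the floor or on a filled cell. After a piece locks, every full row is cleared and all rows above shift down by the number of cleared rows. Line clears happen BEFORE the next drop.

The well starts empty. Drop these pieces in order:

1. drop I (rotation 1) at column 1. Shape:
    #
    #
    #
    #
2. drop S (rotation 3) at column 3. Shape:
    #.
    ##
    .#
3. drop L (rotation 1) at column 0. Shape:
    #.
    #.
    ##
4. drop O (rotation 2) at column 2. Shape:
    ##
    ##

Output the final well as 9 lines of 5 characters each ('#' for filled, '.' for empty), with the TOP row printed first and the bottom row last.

Answer: .....
.....
#....
#....
####.
.###.
.#.#.
.#.##
.#..#

Derivation:
Drop 1: I rot1 at col 1 lands with bottom-row=0; cleared 0 line(s) (total 0); column heights now [0 4 0 0 0], max=4
Drop 2: S rot3 at col 3 lands with bottom-row=0; cleared 0 line(s) (total 0); column heights now [0 4 0 3 2], max=4
Drop 3: L rot1 at col 0 lands with bottom-row=4; cleared 0 line(s) (total 0); column heights now [7 5 0 3 2], max=7
Drop 4: O rot2 at col 2 lands with bottom-row=3; cleared 0 line(s) (total 0); column heights now [7 5 5 5 2], max=7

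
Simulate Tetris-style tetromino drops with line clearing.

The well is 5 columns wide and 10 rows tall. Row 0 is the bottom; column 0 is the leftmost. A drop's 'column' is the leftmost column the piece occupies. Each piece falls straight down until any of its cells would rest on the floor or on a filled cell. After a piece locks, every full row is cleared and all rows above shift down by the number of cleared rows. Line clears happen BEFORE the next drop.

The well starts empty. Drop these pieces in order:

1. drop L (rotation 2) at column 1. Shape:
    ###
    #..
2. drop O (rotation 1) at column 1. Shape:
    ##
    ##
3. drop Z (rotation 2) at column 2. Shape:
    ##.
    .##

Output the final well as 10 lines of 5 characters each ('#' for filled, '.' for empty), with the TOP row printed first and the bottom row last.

Drop 1: L rot2 at col 1 lands with bottom-row=0; cleared 0 line(s) (total 0); column heights now [0 2 2 2 0], max=2
Drop 2: O rot1 at col 1 lands with bottom-row=2; cleared 0 line(s) (total 0); column heights now [0 4 4 2 0], max=4
Drop 3: Z rot2 at col 2 lands with bottom-row=3; cleared 0 line(s) (total 0); column heights now [0 4 5 5 4], max=5

Answer: .....
.....
.....
.....
.....
..##.
.####
.##..
.###.
.#...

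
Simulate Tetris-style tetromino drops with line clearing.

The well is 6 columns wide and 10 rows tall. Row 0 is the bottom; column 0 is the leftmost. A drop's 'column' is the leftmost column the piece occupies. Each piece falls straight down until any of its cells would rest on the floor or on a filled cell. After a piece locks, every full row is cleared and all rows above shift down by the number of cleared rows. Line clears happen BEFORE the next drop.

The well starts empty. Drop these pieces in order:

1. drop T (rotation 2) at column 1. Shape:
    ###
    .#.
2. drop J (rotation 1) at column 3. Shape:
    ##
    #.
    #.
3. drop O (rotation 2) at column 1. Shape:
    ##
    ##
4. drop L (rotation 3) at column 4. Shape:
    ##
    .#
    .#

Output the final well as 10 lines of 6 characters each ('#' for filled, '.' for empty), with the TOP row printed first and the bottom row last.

Drop 1: T rot2 at col 1 lands with bottom-row=0; cleared 0 line(s) (total 0); column heights now [0 2 2 2 0 0], max=2
Drop 2: J rot1 at col 3 lands with bottom-row=2; cleared 0 line(s) (total 0); column heights now [0 2 2 5 5 0], max=5
Drop 3: O rot2 at col 1 lands with bottom-row=2; cleared 0 line(s) (total 0); column heights now [0 4 4 5 5 0], max=5
Drop 4: L rot3 at col 4 lands with bottom-row=3; cleared 0 line(s) (total 0); column heights now [0 4 4 5 6 6], max=6

Answer: ......
......
......
......
....##
...###
.###.#
.###..
.###..
..#...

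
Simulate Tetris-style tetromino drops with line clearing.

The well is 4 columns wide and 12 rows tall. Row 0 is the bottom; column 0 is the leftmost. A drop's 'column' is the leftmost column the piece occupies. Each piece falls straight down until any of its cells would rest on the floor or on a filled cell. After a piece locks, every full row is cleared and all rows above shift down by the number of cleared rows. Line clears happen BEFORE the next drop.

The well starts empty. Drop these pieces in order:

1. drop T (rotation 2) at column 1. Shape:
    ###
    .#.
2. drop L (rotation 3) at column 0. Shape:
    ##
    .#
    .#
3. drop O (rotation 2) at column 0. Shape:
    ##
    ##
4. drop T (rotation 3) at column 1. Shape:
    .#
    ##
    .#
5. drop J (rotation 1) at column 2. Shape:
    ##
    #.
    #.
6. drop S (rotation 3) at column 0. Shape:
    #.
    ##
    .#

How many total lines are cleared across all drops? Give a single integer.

Answer: 0

Derivation:
Drop 1: T rot2 at col 1 lands with bottom-row=0; cleared 0 line(s) (total 0); column heights now [0 2 2 2], max=2
Drop 2: L rot3 at col 0 lands with bottom-row=2; cleared 0 line(s) (total 0); column heights now [5 5 2 2], max=5
Drop 3: O rot2 at col 0 lands with bottom-row=5; cleared 0 line(s) (total 0); column heights now [7 7 2 2], max=7
Drop 4: T rot3 at col 1 lands with bottom-row=6; cleared 0 line(s) (total 0); column heights now [7 8 9 2], max=9
Drop 5: J rot1 at col 2 lands with bottom-row=9; cleared 0 line(s) (total 0); column heights now [7 8 12 12], max=12
Drop 6: S rot3 at col 0 lands with bottom-row=8; cleared 0 line(s) (total 0); column heights now [11 10 12 12], max=12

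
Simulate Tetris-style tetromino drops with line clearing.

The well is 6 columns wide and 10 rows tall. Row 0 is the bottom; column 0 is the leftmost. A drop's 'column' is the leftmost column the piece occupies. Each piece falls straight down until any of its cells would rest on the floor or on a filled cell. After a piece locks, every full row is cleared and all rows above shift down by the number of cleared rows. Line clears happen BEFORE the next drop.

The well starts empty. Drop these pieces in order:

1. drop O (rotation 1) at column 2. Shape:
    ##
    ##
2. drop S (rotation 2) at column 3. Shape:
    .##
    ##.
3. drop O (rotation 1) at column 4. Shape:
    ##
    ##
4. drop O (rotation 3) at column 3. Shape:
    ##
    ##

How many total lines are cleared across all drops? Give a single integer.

Drop 1: O rot1 at col 2 lands with bottom-row=0; cleared 0 line(s) (total 0); column heights now [0 0 2 2 0 0], max=2
Drop 2: S rot2 at col 3 lands with bottom-row=2; cleared 0 line(s) (total 0); column heights now [0 0 2 3 4 4], max=4
Drop 3: O rot1 at col 4 lands with bottom-row=4; cleared 0 line(s) (total 0); column heights now [0 0 2 3 6 6], max=6
Drop 4: O rot3 at col 3 lands with bottom-row=6; cleared 0 line(s) (total 0); column heights now [0 0 2 8 8 6], max=8

Answer: 0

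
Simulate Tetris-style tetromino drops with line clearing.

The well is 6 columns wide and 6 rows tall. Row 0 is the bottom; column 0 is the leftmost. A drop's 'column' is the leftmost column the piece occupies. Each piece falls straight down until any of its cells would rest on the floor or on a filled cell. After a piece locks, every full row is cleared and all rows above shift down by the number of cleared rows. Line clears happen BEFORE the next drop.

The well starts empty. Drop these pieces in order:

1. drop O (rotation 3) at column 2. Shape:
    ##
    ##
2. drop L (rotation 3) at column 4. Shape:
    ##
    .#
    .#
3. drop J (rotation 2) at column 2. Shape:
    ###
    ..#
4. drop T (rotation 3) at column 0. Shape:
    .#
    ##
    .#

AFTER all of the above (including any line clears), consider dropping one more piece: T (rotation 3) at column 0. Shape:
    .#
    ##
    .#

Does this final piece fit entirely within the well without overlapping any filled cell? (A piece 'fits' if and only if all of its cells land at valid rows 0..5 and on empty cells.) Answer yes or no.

Drop 1: O rot3 at col 2 lands with bottom-row=0; cleared 0 line(s) (total 0); column heights now [0 0 2 2 0 0], max=2
Drop 2: L rot3 at col 4 lands with bottom-row=0; cleared 0 line(s) (total 0); column heights now [0 0 2 2 3 3], max=3
Drop 3: J rot2 at col 2 lands with bottom-row=3; cleared 0 line(s) (total 0); column heights now [0 0 5 5 5 3], max=5
Drop 4: T rot3 at col 0 lands with bottom-row=0; cleared 0 line(s) (total 0); column heights now [2 3 5 5 5 3], max=5
Test piece T rot3 at col 0 (width 2): heights before test = [2 3 5 5 5 3]; fits = True

Answer: yes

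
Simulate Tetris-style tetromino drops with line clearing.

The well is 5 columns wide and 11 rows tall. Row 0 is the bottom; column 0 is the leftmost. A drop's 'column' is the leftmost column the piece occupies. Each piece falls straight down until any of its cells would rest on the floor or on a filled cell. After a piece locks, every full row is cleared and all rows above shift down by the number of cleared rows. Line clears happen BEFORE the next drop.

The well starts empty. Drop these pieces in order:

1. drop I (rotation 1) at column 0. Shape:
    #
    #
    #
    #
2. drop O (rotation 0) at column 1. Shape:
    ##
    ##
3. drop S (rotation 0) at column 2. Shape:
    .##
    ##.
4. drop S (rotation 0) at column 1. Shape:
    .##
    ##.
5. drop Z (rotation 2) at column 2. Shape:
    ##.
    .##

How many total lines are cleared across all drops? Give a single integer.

Drop 1: I rot1 at col 0 lands with bottom-row=0; cleared 0 line(s) (total 0); column heights now [4 0 0 0 0], max=4
Drop 2: O rot0 at col 1 lands with bottom-row=0; cleared 0 line(s) (total 0); column heights now [4 2 2 0 0], max=4
Drop 3: S rot0 at col 2 lands with bottom-row=2; cleared 0 line(s) (total 0); column heights now [4 2 3 4 4], max=4
Drop 4: S rot0 at col 1 lands with bottom-row=3; cleared 1 line(s) (total 1); column heights now [3 2 4 4 0], max=4
Drop 5: Z rot2 at col 2 lands with bottom-row=4; cleared 0 line(s) (total 1); column heights now [3 2 6 6 5], max=6

Answer: 1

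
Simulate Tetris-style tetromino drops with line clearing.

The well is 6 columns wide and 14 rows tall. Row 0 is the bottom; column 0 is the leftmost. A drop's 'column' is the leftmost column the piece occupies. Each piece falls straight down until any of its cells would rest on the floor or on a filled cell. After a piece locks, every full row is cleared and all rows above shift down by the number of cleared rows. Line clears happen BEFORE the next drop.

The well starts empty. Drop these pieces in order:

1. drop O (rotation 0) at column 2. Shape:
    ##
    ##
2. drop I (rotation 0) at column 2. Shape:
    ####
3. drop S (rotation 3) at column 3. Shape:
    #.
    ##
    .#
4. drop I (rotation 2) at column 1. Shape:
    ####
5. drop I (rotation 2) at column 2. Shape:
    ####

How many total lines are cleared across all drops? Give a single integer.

Answer: 0

Derivation:
Drop 1: O rot0 at col 2 lands with bottom-row=0; cleared 0 line(s) (total 0); column heights now [0 0 2 2 0 0], max=2
Drop 2: I rot0 at col 2 lands with bottom-row=2; cleared 0 line(s) (total 0); column heights now [0 0 3 3 3 3], max=3
Drop 3: S rot3 at col 3 lands with bottom-row=3; cleared 0 line(s) (total 0); column heights now [0 0 3 6 5 3], max=6
Drop 4: I rot2 at col 1 lands with bottom-row=6; cleared 0 line(s) (total 0); column heights now [0 7 7 7 7 3], max=7
Drop 5: I rot2 at col 2 lands with bottom-row=7; cleared 0 line(s) (total 0); column heights now [0 7 8 8 8 8], max=8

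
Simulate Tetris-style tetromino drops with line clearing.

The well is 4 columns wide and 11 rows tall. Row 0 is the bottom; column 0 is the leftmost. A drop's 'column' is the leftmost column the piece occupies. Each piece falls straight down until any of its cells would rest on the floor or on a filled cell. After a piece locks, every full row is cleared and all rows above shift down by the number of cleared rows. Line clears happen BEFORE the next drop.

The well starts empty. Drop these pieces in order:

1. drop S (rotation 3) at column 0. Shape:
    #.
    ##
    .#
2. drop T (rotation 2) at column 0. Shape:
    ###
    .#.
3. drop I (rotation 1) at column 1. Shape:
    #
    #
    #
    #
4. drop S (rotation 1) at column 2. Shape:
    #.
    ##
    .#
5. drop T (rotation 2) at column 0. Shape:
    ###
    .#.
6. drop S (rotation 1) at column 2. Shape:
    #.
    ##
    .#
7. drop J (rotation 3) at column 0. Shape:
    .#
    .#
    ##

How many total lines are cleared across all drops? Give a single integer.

Drop 1: S rot3 at col 0 lands with bottom-row=0; cleared 0 line(s) (total 0); column heights now [3 2 0 0], max=3
Drop 2: T rot2 at col 0 lands with bottom-row=2; cleared 0 line(s) (total 0); column heights now [4 4 4 0], max=4
Drop 3: I rot1 at col 1 lands with bottom-row=4; cleared 0 line(s) (total 0); column heights now [4 8 4 0], max=8
Drop 4: S rot1 at col 2 lands with bottom-row=3; cleared 1 line(s) (total 1); column heights now [3 7 5 4], max=7
Drop 5: T rot2 at col 0 lands with bottom-row=7; cleared 0 line(s) (total 1); column heights now [9 9 9 4], max=9
Drop 6: S rot1 at col 2 lands with bottom-row=8; cleared 1 line(s) (total 2); column heights now [3 8 10 9], max=10
Drop 7: J rot3 at col 0 lands with bottom-row=8; cleared 1 line(s) (total 3); column heights now [3 10 9 4], max=10

Answer: 3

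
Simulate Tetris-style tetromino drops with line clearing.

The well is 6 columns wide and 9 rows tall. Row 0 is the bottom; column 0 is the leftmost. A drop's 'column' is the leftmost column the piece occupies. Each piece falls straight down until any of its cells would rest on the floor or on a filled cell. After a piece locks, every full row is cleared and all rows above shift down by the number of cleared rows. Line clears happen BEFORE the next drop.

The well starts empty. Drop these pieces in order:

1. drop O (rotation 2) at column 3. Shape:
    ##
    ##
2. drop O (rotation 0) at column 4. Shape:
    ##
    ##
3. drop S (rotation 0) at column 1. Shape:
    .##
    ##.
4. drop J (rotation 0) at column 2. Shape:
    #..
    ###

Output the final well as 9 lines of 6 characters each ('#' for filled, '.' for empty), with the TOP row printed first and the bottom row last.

Answer: ......
......
......
..#...
..###.
....##
..####
.####.
...##.

Derivation:
Drop 1: O rot2 at col 3 lands with bottom-row=0; cleared 0 line(s) (total 0); column heights now [0 0 0 2 2 0], max=2
Drop 2: O rot0 at col 4 lands with bottom-row=2; cleared 0 line(s) (total 0); column heights now [0 0 0 2 4 4], max=4
Drop 3: S rot0 at col 1 lands with bottom-row=1; cleared 0 line(s) (total 0); column heights now [0 2 3 3 4 4], max=4
Drop 4: J rot0 at col 2 lands with bottom-row=4; cleared 0 line(s) (total 0); column heights now [0 2 6 5 5 4], max=6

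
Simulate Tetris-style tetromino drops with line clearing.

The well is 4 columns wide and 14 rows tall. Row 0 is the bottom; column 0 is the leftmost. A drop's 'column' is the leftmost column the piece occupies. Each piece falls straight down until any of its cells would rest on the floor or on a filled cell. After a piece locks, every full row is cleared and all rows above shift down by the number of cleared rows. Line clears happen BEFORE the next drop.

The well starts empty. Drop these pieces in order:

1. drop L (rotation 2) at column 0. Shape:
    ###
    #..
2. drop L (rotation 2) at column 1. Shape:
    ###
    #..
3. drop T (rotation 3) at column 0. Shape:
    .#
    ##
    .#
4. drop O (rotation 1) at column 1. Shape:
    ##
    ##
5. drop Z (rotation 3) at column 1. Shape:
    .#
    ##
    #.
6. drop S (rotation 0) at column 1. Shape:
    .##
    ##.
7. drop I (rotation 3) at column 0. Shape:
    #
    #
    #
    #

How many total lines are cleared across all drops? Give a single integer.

Drop 1: L rot2 at col 0 lands with bottom-row=0; cleared 0 line(s) (total 0); column heights now [2 2 2 0], max=2
Drop 2: L rot2 at col 1 lands with bottom-row=2; cleared 0 line(s) (total 0); column heights now [2 4 4 4], max=4
Drop 3: T rot3 at col 0 lands with bottom-row=4; cleared 0 line(s) (total 0); column heights now [6 7 4 4], max=7
Drop 4: O rot1 at col 1 lands with bottom-row=7; cleared 0 line(s) (total 0); column heights now [6 9 9 4], max=9
Drop 5: Z rot3 at col 1 lands with bottom-row=9; cleared 0 line(s) (total 0); column heights now [6 11 12 4], max=12
Drop 6: S rot0 at col 1 lands with bottom-row=12; cleared 0 line(s) (total 0); column heights now [6 13 14 14], max=14
Drop 7: I rot3 at col 0 lands with bottom-row=6; cleared 0 line(s) (total 0); column heights now [10 13 14 14], max=14

Answer: 0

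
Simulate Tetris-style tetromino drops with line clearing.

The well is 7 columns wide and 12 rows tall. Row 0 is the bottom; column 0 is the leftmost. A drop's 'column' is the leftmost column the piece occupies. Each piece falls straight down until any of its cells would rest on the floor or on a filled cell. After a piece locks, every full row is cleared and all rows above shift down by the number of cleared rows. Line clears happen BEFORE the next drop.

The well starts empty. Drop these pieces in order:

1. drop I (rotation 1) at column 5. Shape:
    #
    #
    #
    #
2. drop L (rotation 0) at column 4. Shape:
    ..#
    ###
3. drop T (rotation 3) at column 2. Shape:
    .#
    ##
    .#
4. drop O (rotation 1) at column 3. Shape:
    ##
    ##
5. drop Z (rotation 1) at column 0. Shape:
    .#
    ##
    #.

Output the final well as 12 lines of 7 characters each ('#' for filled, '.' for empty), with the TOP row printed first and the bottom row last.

Drop 1: I rot1 at col 5 lands with bottom-row=0; cleared 0 line(s) (total 0); column heights now [0 0 0 0 0 4 0], max=4
Drop 2: L rot0 at col 4 lands with bottom-row=4; cleared 0 line(s) (total 0); column heights now [0 0 0 0 5 5 6], max=6
Drop 3: T rot3 at col 2 lands with bottom-row=0; cleared 0 line(s) (total 0); column heights now [0 0 2 3 5 5 6], max=6
Drop 4: O rot1 at col 3 lands with bottom-row=5; cleared 0 line(s) (total 0); column heights now [0 0 2 7 7 5 6], max=7
Drop 5: Z rot1 at col 0 lands with bottom-row=0; cleared 0 line(s) (total 0); column heights now [2 3 2 7 7 5 6], max=7

Answer: .......
.......
.......
.......
.......
...##..
...##.#
....###
.....#.
.#.#.#.
####.#.
#..#.#.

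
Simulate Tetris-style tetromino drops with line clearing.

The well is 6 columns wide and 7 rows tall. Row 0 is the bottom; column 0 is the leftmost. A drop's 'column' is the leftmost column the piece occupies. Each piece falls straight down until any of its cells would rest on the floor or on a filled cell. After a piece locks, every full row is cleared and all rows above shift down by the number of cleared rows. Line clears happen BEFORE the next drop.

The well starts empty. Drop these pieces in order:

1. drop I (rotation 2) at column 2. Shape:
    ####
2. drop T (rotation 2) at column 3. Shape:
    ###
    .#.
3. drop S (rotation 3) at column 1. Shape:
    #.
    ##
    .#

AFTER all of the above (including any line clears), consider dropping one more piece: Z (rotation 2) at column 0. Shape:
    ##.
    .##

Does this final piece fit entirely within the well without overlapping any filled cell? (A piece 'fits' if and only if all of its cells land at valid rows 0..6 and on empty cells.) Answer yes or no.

Drop 1: I rot2 at col 2 lands with bottom-row=0; cleared 0 line(s) (total 0); column heights now [0 0 1 1 1 1], max=1
Drop 2: T rot2 at col 3 lands with bottom-row=1; cleared 0 line(s) (total 0); column heights now [0 0 1 3 3 3], max=3
Drop 3: S rot3 at col 1 lands with bottom-row=1; cleared 0 line(s) (total 0); column heights now [0 4 3 3 3 3], max=4
Test piece Z rot2 at col 0 (width 3): heights before test = [0 4 3 3 3 3]; fits = True

Answer: yes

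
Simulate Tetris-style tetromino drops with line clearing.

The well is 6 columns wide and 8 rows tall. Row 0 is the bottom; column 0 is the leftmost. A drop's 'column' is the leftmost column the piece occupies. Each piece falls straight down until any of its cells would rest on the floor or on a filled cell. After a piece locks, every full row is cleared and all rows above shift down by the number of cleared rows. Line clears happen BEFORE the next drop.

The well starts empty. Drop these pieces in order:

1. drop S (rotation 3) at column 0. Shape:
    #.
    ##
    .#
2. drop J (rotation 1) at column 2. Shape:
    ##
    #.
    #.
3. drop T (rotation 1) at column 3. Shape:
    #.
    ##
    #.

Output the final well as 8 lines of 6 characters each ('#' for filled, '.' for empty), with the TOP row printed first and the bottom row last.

Drop 1: S rot3 at col 0 lands with bottom-row=0; cleared 0 line(s) (total 0); column heights now [3 2 0 0 0 0], max=3
Drop 2: J rot1 at col 2 lands with bottom-row=0; cleared 0 line(s) (total 0); column heights now [3 2 3 3 0 0], max=3
Drop 3: T rot1 at col 3 lands with bottom-row=3; cleared 0 line(s) (total 0); column heights now [3 2 3 6 5 0], max=6

Answer: ......
......
...#..
...##.
...#..
#.##..
###...
.##...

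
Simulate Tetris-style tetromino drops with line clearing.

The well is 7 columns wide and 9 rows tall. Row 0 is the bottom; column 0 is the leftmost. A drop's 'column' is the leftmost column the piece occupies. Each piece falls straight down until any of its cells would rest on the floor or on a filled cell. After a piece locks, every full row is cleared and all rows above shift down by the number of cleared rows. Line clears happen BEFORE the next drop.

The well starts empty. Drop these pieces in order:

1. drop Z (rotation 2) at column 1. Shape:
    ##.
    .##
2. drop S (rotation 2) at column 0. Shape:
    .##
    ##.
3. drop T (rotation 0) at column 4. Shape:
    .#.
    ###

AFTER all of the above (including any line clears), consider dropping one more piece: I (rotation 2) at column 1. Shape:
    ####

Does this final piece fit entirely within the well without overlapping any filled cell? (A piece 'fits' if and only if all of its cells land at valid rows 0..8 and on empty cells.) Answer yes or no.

Answer: yes

Derivation:
Drop 1: Z rot2 at col 1 lands with bottom-row=0; cleared 0 line(s) (total 0); column heights now [0 2 2 1 0 0 0], max=2
Drop 2: S rot2 at col 0 lands with bottom-row=2; cleared 0 line(s) (total 0); column heights now [3 4 4 1 0 0 0], max=4
Drop 3: T rot0 at col 4 lands with bottom-row=0; cleared 0 line(s) (total 0); column heights now [3 4 4 1 1 2 1], max=4
Test piece I rot2 at col 1 (width 4): heights before test = [3 4 4 1 1 2 1]; fits = True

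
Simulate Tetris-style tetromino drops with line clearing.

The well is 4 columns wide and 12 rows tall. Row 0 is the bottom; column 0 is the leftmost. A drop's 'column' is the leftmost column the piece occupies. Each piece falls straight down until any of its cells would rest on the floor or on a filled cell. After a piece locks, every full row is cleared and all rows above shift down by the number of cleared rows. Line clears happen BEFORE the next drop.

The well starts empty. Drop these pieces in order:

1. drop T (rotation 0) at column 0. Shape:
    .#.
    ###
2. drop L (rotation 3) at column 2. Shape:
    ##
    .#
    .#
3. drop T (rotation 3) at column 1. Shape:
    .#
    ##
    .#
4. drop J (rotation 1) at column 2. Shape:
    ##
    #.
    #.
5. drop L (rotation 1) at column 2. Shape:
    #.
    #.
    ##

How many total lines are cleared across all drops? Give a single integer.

Drop 1: T rot0 at col 0 lands with bottom-row=0; cleared 0 line(s) (total 0); column heights now [1 2 1 0], max=2
Drop 2: L rot3 at col 2 lands with bottom-row=0; cleared 1 line(s) (total 1); column heights now [0 1 2 2], max=2
Drop 3: T rot3 at col 1 lands with bottom-row=2; cleared 0 line(s) (total 1); column heights now [0 4 5 2], max=5
Drop 4: J rot1 at col 2 lands with bottom-row=5; cleared 0 line(s) (total 1); column heights now [0 4 8 8], max=8
Drop 5: L rot1 at col 2 lands with bottom-row=8; cleared 0 line(s) (total 1); column heights now [0 4 11 9], max=11

Answer: 1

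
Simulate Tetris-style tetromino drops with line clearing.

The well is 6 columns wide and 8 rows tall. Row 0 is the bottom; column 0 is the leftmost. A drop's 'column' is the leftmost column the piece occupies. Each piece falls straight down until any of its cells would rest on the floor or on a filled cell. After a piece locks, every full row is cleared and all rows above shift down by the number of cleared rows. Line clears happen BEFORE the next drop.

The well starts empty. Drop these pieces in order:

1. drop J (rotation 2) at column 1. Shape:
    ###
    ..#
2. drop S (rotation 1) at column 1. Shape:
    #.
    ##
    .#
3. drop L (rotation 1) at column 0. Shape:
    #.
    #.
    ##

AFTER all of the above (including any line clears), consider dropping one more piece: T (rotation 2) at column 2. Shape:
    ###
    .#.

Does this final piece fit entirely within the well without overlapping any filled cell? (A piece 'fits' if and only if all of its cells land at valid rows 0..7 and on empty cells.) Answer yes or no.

Answer: yes

Derivation:
Drop 1: J rot2 at col 1 lands with bottom-row=0; cleared 0 line(s) (total 0); column heights now [0 2 2 2 0 0], max=2
Drop 2: S rot1 at col 1 lands with bottom-row=2; cleared 0 line(s) (total 0); column heights now [0 5 4 2 0 0], max=5
Drop 3: L rot1 at col 0 lands with bottom-row=5; cleared 0 line(s) (total 0); column heights now [8 6 4 2 0 0], max=8
Test piece T rot2 at col 2 (width 3): heights before test = [8 6 4 2 0 0]; fits = True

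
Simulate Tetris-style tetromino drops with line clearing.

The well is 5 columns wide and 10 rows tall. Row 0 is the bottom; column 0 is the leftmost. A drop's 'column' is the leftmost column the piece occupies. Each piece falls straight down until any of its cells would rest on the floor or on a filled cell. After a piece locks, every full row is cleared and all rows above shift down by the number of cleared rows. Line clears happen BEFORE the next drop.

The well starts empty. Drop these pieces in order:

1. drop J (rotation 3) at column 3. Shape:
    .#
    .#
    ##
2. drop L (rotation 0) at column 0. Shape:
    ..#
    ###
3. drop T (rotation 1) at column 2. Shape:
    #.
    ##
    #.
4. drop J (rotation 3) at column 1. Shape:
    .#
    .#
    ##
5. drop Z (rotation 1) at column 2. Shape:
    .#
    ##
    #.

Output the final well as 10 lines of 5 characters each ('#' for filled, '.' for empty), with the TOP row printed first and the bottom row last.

Answer: ...#.
..##.
..#..
..#..
..#..
.##..
..#..
..##.
..#.#
..#.#

Derivation:
Drop 1: J rot3 at col 3 lands with bottom-row=0; cleared 0 line(s) (total 0); column heights now [0 0 0 1 3], max=3
Drop 2: L rot0 at col 0 lands with bottom-row=0; cleared 1 line(s) (total 1); column heights now [0 0 1 0 2], max=2
Drop 3: T rot1 at col 2 lands with bottom-row=1; cleared 0 line(s) (total 1); column heights now [0 0 4 3 2], max=4
Drop 4: J rot3 at col 1 lands with bottom-row=4; cleared 0 line(s) (total 1); column heights now [0 5 7 3 2], max=7
Drop 5: Z rot1 at col 2 lands with bottom-row=7; cleared 0 line(s) (total 1); column heights now [0 5 9 10 2], max=10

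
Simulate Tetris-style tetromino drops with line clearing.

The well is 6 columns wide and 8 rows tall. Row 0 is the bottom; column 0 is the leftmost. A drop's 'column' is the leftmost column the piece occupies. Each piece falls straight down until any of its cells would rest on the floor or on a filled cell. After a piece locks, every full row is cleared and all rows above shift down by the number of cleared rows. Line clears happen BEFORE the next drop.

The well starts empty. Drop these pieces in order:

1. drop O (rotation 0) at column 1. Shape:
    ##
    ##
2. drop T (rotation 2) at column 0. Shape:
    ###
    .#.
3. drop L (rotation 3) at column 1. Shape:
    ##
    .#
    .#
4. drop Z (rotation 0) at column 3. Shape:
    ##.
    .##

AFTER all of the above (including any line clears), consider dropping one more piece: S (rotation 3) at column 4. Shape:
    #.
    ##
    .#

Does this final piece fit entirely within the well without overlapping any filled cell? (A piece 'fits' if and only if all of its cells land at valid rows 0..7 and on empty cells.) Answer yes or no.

Answer: yes

Derivation:
Drop 1: O rot0 at col 1 lands with bottom-row=0; cleared 0 line(s) (total 0); column heights now [0 2 2 0 0 0], max=2
Drop 2: T rot2 at col 0 lands with bottom-row=2; cleared 0 line(s) (total 0); column heights now [4 4 4 0 0 0], max=4
Drop 3: L rot3 at col 1 lands with bottom-row=4; cleared 0 line(s) (total 0); column heights now [4 7 7 0 0 0], max=7
Drop 4: Z rot0 at col 3 lands with bottom-row=0; cleared 0 line(s) (total 0); column heights now [4 7 7 2 2 1], max=7
Test piece S rot3 at col 4 (width 2): heights before test = [4 7 7 2 2 1]; fits = True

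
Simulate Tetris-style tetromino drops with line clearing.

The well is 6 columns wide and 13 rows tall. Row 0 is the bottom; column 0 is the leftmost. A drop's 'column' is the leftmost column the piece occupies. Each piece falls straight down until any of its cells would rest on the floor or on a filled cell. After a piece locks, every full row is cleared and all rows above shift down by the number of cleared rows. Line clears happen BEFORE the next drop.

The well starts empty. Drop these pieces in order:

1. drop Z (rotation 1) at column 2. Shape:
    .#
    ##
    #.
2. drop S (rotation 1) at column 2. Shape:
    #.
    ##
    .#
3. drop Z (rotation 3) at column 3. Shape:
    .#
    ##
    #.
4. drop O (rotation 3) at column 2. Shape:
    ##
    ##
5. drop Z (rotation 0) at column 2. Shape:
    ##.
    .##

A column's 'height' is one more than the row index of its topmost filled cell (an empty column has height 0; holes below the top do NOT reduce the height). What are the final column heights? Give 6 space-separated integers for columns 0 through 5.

Drop 1: Z rot1 at col 2 lands with bottom-row=0; cleared 0 line(s) (total 0); column heights now [0 0 2 3 0 0], max=3
Drop 2: S rot1 at col 2 lands with bottom-row=3; cleared 0 line(s) (total 0); column heights now [0 0 6 5 0 0], max=6
Drop 3: Z rot3 at col 3 lands with bottom-row=5; cleared 0 line(s) (total 0); column heights now [0 0 6 7 8 0], max=8
Drop 4: O rot3 at col 2 lands with bottom-row=7; cleared 0 line(s) (total 0); column heights now [0 0 9 9 8 0], max=9
Drop 5: Z rot0 at col 2 lands with bottom-row=9; cleared 0 line(s) (total 0); column heights now [0 0 11 11 10 0], max=11

Answer: 0 0 11 11 10 0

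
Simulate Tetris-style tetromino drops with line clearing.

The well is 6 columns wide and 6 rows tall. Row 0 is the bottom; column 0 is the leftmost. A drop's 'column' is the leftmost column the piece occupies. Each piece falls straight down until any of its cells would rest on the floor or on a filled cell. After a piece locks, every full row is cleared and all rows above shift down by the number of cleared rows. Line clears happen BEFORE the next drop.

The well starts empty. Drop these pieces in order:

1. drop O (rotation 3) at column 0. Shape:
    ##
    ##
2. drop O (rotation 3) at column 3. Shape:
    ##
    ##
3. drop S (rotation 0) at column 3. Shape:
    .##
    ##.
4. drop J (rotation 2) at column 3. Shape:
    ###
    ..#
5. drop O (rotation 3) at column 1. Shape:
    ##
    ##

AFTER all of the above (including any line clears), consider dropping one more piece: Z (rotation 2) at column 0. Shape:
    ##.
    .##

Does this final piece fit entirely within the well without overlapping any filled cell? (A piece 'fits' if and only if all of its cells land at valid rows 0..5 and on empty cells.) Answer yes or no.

Answer: yes

Derivation:
Drop 1: O rot3 at col 0 lands with bottom-row=0; cleared 0 line(s) (total 0); column heights now [2 2 0 0 0 0], max=2
Drop 2: O rot3 at col 3 lands with bottom-row=0; cleared 0 line(s) (total 0); column heights now [2 2 0 2 2 0], max=2
Drop 3: S rot0 at col 3 lands with bottom-row=2; cleared 0 line(s) (total 0); column heights now [2 2 0 3 4 4], max=4
Drop 4: J rot2 at col 3 lands with bottom-row=4; cleared 0 line(s) (total 0); column heights now [2 2 0 6 6 6], max=6
Drop 5: O rot3 at col 1 lands with bottom-row=2; cleared 0 line(s) (total 0); column heights now [2 4 4 6 6 6], max=6
Test piece Z rot2 at col 0 (width 3): heights before test = [2 4 4 6 6 6]; fits = True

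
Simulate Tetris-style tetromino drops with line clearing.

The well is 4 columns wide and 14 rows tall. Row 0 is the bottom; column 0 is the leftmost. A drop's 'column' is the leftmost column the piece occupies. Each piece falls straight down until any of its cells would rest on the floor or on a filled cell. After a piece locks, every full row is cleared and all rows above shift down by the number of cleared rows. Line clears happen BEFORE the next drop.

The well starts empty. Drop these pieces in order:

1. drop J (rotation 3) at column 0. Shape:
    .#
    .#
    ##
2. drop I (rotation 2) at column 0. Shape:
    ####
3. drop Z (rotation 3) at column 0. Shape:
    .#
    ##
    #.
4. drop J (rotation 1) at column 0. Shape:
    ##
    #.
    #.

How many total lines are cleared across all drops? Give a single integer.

Answer: 1

Derivation:
Drop 1: J rot3 at col 0 lands with bottom-row=0; cleared 0 line(s) (total 0); column heights now [1 3 0 0], max=3
Drop 2: I rot2 at col 0 lands with bottom-row=3; cleared 1 line(s) (total 1); column heights now [1 3 0 0], max=3
Drop 3: Z rot3 at col 0 lands with bottom-row=2; cleared 0 line(s) (total 1); column heights now [4 5 0 0], max=5
Drop 4: J rot1 at col 0 lands with bottom-row=4; cleared 0 line(s) (total 1); column heights now [7 7 0 0], max=7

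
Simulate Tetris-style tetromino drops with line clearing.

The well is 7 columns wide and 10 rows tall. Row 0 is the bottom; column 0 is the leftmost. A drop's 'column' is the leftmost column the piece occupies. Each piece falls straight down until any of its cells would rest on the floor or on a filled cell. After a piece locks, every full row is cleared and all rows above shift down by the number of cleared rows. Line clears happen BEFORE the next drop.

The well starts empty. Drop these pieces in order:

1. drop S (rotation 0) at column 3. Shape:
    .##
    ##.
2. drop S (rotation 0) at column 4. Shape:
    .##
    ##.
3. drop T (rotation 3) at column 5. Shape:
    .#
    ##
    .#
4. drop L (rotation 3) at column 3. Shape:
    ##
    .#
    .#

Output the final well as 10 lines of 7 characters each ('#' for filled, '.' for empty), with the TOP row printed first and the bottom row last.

Drop 1: S rot0 at col 3 lands with bottom-row=0; cleared 0 line(s) (total 0); column heights now [0 0 0 1 2 2 0], max=2
Drop 2: S rot0 at col 4 lands with bottom-row=2; cleared 0 line(s) (total 0); column heights now [0 0 0 1 3 4 4], max=4
Drop 3: T rot3 at col 5 lands with bottom-row=4; cleared 0 line(s) (total 0); column heights now [0 0 0 1 3 6 7], max=7
Drop 4: L rot3 at col 3 lands with bottom-row=3; cleared 0 line(s) (total 0); column heights now [0 0 0 6 6 6 7], max=7

Answer: .......
.......
.......
......#
...####
....#.#
....###
....##.
....##.
...##..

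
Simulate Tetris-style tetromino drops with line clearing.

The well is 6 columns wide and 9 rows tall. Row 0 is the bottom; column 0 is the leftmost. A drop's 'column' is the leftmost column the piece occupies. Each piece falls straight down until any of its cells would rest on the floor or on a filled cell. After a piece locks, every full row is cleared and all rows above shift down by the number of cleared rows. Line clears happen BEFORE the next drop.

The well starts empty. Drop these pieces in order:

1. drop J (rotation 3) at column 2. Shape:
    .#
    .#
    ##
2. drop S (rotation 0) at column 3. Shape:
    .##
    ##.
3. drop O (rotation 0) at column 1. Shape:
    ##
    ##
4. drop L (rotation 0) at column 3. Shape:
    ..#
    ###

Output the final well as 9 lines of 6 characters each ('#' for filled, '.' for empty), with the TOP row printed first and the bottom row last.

Drop 1: J rot3 at col 2 lands with bottom-row=0; cleared 0 line(s) (total 0); column heights now [0 0 1 3 0 0], max=3
Drop 2: S rot0 at col 3 lands with bottom-row=3; cleared 0 line(s) (total 0); column heights now [0 0 1 4 5 5], max=5
Drop 3: O rot0 at col 1 lands with bottom-row=1; cleared 0 line(s) (total 0); column heights now [0 3 3 4 5 5], max=5
Drop 4: L rot0 at col 3 lands with bottom-row=5; cleared 0 line(s) (total 0); column heights now [0 3 3 6 6 7], max=7

Answer: ......
......
.....#
...###
....##
...##.
.###..
.###..
..##..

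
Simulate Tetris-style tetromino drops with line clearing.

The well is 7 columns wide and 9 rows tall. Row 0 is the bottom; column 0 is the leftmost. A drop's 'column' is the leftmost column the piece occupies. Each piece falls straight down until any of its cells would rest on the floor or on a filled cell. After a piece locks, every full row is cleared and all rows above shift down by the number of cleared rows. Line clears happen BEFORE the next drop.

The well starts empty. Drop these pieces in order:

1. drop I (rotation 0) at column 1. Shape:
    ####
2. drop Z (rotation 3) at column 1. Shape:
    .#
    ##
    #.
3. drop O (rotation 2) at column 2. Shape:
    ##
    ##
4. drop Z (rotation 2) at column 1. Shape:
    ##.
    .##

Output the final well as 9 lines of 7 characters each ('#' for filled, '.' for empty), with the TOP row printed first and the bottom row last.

Answer: .......
.##....
..##...
..##...
..##...
..#....
.##....
.#.....
.####..

Derivation:
Drop 1: I rot0 at col 1 lands with bottom-row=0; cleared 0 line(s) (total 0); column heights now [0 1 1 1 1 0 0], max=1
Drop 2: Z rot3 at col 1 lands with bottom-row=1; cleared 0 line(s) (total 0); column heights now [0 3 4 1 1 0 0], max=4
Drop 3: O rot2 at col 2 lands with bottom-row=4; cleared 0 line(s) (total 0); column heights now [0 3 6 6 1 0 0], max=6
Drop 4: Z rot2 at col 1 lands with bottom-row=6; cleared 0 line(s) (total 0); column heights now [0 8 8 7 1 0 0], max=8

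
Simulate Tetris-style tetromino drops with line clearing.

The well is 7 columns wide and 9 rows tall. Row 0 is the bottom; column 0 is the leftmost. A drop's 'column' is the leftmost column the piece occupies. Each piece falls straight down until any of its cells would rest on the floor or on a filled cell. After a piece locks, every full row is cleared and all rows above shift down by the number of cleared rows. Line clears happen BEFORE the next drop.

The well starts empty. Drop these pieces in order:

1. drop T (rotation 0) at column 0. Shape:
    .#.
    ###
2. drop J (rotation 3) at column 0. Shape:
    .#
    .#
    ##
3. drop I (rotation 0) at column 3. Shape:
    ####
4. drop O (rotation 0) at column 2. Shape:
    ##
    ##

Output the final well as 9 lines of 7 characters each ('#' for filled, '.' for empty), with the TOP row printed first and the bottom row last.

Answer: .......
.......
.......
.......
.......
.#.....
.#.....
####...
.###...

Derivation:
Drop 1: T rot0 at col 0 lands with bottom-row=0; cleared 0 line(s) (total 0); column heights now [1 2 1 0 0 0 0], max=2
Drop 2: J rot3 at col 0 lands with bottom-row=2; cleared 0 line(s) (total 0); column heights now [3 5 1 0 0 0 0], max=5
Drop 3: I rot0 at col 3 lands with bottom-row=0; cleared 1 line(s) (total 1); column heights now [2 4 0 0 0 0 0], max=4
Drop 4: O rot0 at col 2 lands with bottom-row=0; cleared 0 line(s) (total 1); column heights now [2 4 2 2 0 0 0], max=4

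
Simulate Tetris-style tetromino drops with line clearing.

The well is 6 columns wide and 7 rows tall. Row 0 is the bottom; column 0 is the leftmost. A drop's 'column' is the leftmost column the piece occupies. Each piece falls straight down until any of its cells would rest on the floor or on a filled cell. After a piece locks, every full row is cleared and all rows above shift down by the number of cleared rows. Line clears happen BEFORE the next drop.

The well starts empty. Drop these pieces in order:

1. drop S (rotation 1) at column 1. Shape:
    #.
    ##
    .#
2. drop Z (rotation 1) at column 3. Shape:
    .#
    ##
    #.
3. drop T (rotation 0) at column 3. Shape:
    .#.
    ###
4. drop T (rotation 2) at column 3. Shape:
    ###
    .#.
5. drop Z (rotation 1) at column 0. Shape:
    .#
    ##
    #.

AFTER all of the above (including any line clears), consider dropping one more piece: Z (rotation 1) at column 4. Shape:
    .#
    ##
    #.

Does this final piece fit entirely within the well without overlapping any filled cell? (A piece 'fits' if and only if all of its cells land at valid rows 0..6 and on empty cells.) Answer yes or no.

Answer: no

Derivation:
Drop 1: S rot1 at col 1 lands with bottom-row=0; cleared 0 line(s) (total 0); column heights now [0 3 2 0 0 0], max=3
Drop 2: Z rot1 at col 3 lands with bottom-row=0; cleared 0 line(s) (total 0); column heights now [0 3 2 2 3 0], max=3
Drop 3: T rot0 at col 3 lands with bottom-row=3; cleared 0 line(s) (total 0); column heights now [0 3 2 4 5 4], max=5
Drop 4: T rot2 at col 3 lands with bottom-row=5; cleared 0 line(s) (total 0); column heights now [0 3 2 7 7 7], max=7
Drop 5: Z rot1 at col 0 lands with bottom-row=2; cleared 0 line(s) (total 0); column heights now [4 5 2 7 7 7], max=7
Test piece Z rot1 at col 4 (width 2): heights before test = [4 5 2 7 7 7]; fits = False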